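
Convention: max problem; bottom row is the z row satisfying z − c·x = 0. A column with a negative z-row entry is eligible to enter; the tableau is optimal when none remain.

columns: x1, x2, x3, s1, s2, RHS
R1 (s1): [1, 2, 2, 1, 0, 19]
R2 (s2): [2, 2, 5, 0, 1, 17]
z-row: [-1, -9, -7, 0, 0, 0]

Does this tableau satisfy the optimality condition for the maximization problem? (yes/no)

The z-row has a negative entry -9 in column x2, so it is not optimal.

no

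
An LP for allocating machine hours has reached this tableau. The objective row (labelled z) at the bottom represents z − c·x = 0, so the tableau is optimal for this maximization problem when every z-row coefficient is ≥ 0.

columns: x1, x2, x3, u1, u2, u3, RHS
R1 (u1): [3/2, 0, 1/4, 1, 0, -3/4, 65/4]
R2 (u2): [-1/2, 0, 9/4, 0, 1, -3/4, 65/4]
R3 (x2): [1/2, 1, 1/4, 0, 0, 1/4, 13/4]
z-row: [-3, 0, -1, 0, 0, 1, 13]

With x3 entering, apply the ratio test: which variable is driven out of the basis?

u2

Column x3 entries and ratios — u1: (65/4)/(1/4) = 65; u2: (65/4)/(9/4) = 65/9; x2: (13/4)/(1/4) = 13.
Smallest ratio is 65/9 in the row of u2, so u2 leaves.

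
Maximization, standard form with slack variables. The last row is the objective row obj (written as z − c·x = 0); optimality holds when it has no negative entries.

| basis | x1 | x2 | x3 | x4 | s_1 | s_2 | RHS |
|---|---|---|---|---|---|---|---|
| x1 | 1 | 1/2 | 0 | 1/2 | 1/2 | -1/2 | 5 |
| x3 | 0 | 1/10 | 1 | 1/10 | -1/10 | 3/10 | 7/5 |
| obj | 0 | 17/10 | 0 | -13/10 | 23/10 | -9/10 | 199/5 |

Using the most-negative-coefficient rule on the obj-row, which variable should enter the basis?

x4

Negative obj-row entries: x4: -13/10, s_2: -9/10.
The most negative is -13/10 in column x4, so x4 enters.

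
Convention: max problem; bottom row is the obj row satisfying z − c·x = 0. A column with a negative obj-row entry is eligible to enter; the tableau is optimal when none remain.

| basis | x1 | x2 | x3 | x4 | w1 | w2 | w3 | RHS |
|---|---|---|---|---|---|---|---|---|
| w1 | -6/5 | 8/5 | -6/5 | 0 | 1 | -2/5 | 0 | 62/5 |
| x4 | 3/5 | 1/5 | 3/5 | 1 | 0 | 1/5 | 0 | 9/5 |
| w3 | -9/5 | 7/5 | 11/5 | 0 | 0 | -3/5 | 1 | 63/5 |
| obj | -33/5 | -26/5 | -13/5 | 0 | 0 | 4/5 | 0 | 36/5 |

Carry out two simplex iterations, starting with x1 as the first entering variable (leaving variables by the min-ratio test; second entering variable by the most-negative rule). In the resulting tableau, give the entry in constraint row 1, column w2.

Ratio test on column x1 — row 1: entry -6/5 ≤ 0; row 2: (9/5)/(3/5) = 3; row 3: entry -9/5 ≤ 0. Minimum is 3 at row 2 (x4 leaves); pivot element 3/5.
Divide row 2 by 3/5; eliminate column x1 from the other rows.
Second iteration: most negative obj-row entry is -3 in column x2, so x2 enters.
Ratio test on column x2 — row 1: 16/2 = 8; row 2: 3/(1/3) = 9; row 3: 18/2 = 9. Minimum is 8 at row 1 (w1 leaves); pivot element 2.
Divide row 1 by 2; eliminate column x2 from the other rows.
After both pivots, the entry at constraint row 1, column w2 is 0.

0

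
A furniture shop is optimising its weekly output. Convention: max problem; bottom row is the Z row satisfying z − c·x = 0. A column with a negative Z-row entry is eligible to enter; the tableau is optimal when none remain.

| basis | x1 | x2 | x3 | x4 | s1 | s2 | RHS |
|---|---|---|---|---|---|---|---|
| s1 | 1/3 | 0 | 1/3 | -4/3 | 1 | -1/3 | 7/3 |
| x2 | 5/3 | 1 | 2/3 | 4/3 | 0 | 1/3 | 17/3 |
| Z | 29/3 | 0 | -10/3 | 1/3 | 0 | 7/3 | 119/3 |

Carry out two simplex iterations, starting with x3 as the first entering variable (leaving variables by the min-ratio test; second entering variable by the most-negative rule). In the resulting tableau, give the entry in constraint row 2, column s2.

Ratio test on column x3 — row 1: (7/3)/(1/3) = 7; row 2: (17/3)/(2/3) = 17/2. Minimum is 7 at row 1 (s1 leaves); pivot element 1/3.
Divide row 1 by 1/3; eliminate column x3 from the other rows.
Second iteration: most negative Z-row entry is -13 in column x4, so x4 enters.
Ratio test on column x4 — row 1: entry -4 ≤ 0; row 2: 1/4 = 1/4. Minimum is 1/4 at row 2 (x2 leaves); pivot element 4.
Divide row 2 by 4; eliminate column x4 from the other rows.
After both pivots, the entry at constraint row 2, column s2 is 1/4.

1/4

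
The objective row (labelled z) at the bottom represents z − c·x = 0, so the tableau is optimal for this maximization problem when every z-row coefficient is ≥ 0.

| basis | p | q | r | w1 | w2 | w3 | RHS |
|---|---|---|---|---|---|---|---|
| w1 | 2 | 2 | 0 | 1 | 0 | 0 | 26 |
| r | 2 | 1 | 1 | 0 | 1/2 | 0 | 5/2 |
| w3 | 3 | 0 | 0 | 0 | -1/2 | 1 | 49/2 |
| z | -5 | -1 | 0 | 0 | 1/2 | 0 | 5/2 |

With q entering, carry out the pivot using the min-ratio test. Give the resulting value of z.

5

Ratio test on column q — row 1: 26/2 = 13; row 2: (5/2)/1 = 5/2; row 3: entry 0 ≤ 0. Minimum is 5/2 at row 2 (r leaves); pivot element 1.
Pivot on row 2; the z-row RHS becomes 5/2 − (-1)·(5/2) = 5.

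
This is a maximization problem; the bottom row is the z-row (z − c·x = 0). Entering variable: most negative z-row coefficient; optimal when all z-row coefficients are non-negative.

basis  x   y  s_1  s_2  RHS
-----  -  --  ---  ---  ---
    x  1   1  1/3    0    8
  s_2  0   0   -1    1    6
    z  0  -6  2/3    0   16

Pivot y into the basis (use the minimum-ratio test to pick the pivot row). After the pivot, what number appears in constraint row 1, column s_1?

Ratio test on column y — row 1: 8/1 = 8; row 2: entry 0 ≤ 0. Minimum is 8 at row 1 (x leaves); pivot element 1.
Divide row 1 by 1; eliminate column y from the other rows.
In the new row 1, the s_1 entry is the old entry divided by the pivot: (1/3)/1 = 1/3.

1/3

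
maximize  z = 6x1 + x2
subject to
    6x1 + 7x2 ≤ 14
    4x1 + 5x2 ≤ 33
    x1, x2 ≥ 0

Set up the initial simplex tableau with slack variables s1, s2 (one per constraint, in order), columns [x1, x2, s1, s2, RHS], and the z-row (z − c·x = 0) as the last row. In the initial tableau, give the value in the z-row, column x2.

The z-row carries the negated objective coefficients: the x2 entry is -1.

-1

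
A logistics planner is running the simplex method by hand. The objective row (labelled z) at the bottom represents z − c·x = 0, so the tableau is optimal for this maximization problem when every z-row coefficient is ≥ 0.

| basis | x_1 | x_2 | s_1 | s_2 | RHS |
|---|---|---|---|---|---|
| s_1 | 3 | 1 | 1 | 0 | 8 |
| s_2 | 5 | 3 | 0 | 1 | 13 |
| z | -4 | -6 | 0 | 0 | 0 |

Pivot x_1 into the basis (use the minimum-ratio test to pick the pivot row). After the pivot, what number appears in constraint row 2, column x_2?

Ratio test on column x_1 — row 1: 8/3 = 8/3; row 2: 13/5 = 13/5. Minimum is 13/5 at row 2 (s_2 leaves); pivot element 5.
Divide row 2 by 5; eliminate column x_1 from the other rows.
In the new row 2, the x_2 entry is the old entry divided by the pivot: 3/5 = 3/5.

3/5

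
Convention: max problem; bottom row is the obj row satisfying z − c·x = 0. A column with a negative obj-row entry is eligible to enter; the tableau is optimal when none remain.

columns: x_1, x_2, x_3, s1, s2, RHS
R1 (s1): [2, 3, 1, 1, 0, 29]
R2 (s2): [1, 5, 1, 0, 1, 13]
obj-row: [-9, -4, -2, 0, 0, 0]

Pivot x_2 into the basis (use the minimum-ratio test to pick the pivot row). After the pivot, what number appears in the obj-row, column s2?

4/5

Ratio test on column x_2 — row 1: 29/3 = 29/3; row 2: 13/5 = 13/5. Minimum is 13/5 at row 2 (s2 leaves); pivot element 5.
Divide row 2 by 5; eliminate column x_2 from the other rows.
obj-row update in column s2: 0 − (-4)·(1/5) = 4/5.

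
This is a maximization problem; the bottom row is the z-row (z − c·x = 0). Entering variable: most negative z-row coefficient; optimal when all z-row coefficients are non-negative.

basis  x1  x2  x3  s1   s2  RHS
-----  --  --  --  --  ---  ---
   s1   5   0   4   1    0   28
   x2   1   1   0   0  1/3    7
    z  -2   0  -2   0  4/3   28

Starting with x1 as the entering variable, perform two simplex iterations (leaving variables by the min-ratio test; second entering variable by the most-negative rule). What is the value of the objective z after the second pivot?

Ratio test on column x1 — row 1: 28/5 = 28/5; row 2: 7/1 = 7. Minimum is 28/5 at row 1 (s1 leaves); pivot element 5.
Pivot on row 1; the z-row RHS becomes 28 − (-2)·(28/5) = 196/5.
Next entering variable (most negative z-row entry -2/5): x3.
Ratio test on column x3 — row 1: (28/5)/(4/5) = 7; row 2: entry -4/5 ≤ 0. Minimum is 7 at row 1 (x1 leaves); pivot element 4/5.
After the second pivot the z-row RHS is 196/5 − (-2/5)·7 = 42.

42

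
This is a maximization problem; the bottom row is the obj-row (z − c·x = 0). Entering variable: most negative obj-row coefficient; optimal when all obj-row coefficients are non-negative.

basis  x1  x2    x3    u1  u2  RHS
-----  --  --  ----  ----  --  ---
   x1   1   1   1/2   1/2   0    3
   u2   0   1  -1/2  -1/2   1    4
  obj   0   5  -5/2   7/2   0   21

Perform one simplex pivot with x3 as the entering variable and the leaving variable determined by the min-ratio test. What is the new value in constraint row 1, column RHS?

6

Ratio test on column x3 — row 1: 3/(1/2) = 6; row 2: entry -1/2 ≤ 0. Minimum is 6 at row 1 (x1 leaves); pivot element 1/2.
Divide row 1 by 1/2; eliminate column x3 from the other rows.
In the new row 1, the RHS entry is the old entry divided by the pivot: 3/(1/2) = 6.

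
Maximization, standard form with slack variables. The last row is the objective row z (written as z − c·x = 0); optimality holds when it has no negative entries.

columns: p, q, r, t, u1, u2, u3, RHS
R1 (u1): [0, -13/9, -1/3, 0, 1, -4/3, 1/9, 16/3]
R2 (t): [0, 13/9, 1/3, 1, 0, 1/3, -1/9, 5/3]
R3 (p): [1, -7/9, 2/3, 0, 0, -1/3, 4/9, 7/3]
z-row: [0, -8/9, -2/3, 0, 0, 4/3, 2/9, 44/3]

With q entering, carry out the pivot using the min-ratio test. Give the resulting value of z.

Ratio test on column q — row 1: entry -13/9 ≤ 0; row 2: (5/3)/(13/9) = 15/13; row 3: entry -7/9 ≤ 0. Minimum is 15/13 at row 2 (t leaves); pivot element 13/9.
Pivot on row 2; the z-row RHS becomes 44/3 − (-8/9)·(15/13) = 204/13.

204/13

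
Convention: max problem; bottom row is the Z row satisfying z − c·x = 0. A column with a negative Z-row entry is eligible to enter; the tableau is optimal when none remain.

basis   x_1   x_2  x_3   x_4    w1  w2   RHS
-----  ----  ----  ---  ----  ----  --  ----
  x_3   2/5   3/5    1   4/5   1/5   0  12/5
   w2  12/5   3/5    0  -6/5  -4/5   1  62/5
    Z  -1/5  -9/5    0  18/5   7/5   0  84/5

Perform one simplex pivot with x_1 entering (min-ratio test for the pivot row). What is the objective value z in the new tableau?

Ratio test on column x_1 — row 1: (12/5)/(2/5) = 6; row 2: (62/5)/(12/5) = 31/6. Minimum is 31/6 at row 2 (w2 leaves); pivot element 12/5.
Pivot on row 2; the Z-row RHS becomes 84/5 − (-1/5)·(31/6) = 107/6.

107/6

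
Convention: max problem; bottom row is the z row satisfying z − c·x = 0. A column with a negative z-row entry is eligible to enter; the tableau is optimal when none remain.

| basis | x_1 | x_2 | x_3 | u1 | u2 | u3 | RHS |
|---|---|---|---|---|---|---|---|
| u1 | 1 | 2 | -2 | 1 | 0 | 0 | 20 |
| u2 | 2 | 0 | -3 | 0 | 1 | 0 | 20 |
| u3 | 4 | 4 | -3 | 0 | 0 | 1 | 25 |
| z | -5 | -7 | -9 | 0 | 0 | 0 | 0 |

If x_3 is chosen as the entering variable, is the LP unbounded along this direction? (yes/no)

Every constraint-row entry in column x_3 is ≤ 0, so increasing x_3 is unbounded.

yes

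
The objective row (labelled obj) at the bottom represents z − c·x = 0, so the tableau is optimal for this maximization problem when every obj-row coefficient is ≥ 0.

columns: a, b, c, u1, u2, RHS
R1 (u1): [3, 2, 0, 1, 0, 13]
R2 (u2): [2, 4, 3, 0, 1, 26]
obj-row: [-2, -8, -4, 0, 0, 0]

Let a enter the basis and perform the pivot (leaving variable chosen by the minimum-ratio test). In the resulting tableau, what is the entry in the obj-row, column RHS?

26/3

Ratio test on column a — row 1: 13/3 = 13/3; row 2: 26/2 = 13. Minimum is 13/3 at row 1 (u1 leaves); pivot element 3.
Divide row 1 by 3; eliminate column a from the other rows.
obj-row update in column RHS: 0 − (-2)·(13/3) = 26/3.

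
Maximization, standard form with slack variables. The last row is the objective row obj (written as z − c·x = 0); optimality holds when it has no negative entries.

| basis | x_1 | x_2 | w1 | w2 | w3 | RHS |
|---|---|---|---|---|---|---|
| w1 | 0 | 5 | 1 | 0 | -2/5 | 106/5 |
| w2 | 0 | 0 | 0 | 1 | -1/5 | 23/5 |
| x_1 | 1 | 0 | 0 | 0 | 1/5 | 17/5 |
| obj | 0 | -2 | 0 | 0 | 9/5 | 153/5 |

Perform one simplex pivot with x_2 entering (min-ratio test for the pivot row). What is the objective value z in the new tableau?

Ratio test on column x_2 — row 1: (106/5)/5 = 106/25; row 2: entry 0 ≤ 0; row 3: entry 0 ≤ 0. Minimum is 106/25 at row 1 (w1 leaves); pivot element 5.
Pivot on row 1; the obj-row RHS becomes 153/5 − (-2)·(106/25) = 977/25.

977/25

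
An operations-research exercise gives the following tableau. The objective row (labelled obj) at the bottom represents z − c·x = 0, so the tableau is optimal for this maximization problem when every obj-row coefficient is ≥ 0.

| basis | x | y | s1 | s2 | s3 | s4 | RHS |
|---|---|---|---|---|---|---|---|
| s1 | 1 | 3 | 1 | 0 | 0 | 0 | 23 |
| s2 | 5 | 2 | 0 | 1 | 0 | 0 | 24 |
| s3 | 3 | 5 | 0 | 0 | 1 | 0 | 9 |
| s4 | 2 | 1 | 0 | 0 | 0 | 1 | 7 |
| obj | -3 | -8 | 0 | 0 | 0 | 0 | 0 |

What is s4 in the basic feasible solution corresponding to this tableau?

s4 is basic (row 4); its value is the RHS of that row, 7.

7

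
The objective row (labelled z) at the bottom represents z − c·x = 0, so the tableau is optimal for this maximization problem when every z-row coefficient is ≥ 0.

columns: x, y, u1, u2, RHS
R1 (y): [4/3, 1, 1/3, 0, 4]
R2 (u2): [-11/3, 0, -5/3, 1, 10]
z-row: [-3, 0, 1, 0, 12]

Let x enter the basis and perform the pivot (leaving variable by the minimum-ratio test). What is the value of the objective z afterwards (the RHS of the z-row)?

21

Ratio test on column x — row 1: 4/(4/3) = 3; row 2: entry -11/3 ≤ 0. Minimum is 3 at row 1 (y leaves); pivot element 4/3.
Pivot on row 1; the z-row RHS becomes 12 − (-3)·3 = 21.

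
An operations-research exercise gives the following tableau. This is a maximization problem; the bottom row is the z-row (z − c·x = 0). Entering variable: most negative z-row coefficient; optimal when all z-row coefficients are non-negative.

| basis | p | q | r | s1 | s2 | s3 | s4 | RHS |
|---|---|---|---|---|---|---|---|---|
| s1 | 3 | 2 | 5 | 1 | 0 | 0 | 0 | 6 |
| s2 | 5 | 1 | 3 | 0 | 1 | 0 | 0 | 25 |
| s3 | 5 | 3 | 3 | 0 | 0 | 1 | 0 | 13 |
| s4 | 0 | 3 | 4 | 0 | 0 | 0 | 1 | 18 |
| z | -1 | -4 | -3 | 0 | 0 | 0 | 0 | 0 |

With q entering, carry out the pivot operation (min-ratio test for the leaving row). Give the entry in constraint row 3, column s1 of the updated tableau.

Ratio test on column q — row 1: 6/2 = 3; row 2: 25/1 = 25; row 3: 13/3 = 13/3; row 4: 18/3 = 6. Minimum is 3 at row 1 (s1 leaves); pivot element 2.
Divide row 1 by 2; eliminate column q from the other rows.
Row 3 update in column s1: 0 − 3·(1/2) = -3/2.

-3/2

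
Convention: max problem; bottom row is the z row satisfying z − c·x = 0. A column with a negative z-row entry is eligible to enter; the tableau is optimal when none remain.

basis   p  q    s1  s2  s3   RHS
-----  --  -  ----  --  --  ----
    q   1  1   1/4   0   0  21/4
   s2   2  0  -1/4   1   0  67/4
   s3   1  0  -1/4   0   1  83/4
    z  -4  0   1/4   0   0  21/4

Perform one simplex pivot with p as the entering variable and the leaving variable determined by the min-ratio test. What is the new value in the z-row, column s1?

Ratio test on column p — row 1: (21/4)/1 = 21/4; row 2: (67/4)/2 = 67/8; row 3: (83/4)/1 = 83/4. Minimum is 21/4 at row 1 (q leaves); pivot element 1.
Divide row 1 by 1; eliminate column p from the other rows.
z-row update in column s1: 1/4 − (-4)·(1/4) = 5/4.

5/4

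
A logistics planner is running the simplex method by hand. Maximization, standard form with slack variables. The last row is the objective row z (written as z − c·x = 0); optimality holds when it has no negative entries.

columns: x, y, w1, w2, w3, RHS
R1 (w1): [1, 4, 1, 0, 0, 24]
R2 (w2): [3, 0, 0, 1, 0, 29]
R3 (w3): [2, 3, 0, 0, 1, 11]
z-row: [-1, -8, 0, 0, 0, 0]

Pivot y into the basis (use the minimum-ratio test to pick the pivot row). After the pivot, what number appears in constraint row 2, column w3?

0

Ratio test on column y — row 1: 24/4 = 6; row 2: entry 0 ≤ 0; row 3: 11/3 = 11/3. Minimum is 11/3 at row 3 (w3 leaves); pivot element 3.
Divide row 3 by 3; eliminate column y from the other rows.
Row 2 update in column w3: 0 − 0·(1/3) = 0.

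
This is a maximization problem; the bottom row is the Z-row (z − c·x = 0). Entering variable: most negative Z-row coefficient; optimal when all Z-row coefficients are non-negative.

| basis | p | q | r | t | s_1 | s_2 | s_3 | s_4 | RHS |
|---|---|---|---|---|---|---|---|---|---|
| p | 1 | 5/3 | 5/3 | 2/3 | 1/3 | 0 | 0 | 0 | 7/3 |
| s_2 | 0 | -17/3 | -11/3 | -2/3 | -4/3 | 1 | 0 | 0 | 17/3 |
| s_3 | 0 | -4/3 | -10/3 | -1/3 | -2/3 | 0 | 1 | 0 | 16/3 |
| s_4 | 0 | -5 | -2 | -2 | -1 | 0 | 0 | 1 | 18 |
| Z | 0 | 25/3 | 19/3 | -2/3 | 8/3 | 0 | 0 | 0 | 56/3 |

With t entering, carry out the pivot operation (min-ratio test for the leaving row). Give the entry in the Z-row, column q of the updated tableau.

10

Ratio test on column t — row 1: (7/3)/(2/3) = 7/2; row 2: entry -2/3 ≤ 0; row 3: entry -1/3 ≤ 0; row 4: entry -2 ≤ 0. Minimum is 7/2 at row 1 (p leaves); pivot element 2/3.
Divide row 1 by 2/3; eliminate column t from the other rows.
Z-row update in column q: 25/3 − (-2/3)·(5/2) = 10.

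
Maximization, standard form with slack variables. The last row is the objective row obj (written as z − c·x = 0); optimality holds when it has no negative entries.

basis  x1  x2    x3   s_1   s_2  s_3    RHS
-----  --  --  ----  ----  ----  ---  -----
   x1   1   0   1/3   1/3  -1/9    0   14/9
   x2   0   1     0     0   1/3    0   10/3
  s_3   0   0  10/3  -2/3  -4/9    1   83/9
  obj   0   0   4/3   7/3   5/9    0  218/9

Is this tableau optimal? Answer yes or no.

Every obj-row coefficient is ≥ 0, so the tableau is optimal.

yes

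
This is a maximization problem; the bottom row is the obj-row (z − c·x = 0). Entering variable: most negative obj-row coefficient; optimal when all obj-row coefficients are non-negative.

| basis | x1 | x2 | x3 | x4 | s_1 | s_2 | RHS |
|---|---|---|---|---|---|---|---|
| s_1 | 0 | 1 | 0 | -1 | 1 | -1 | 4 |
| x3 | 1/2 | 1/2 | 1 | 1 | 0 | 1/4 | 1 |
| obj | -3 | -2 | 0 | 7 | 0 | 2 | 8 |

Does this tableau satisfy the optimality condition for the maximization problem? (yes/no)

no

The obj-row has a negative entry -3 in column x1, so it is not optimal.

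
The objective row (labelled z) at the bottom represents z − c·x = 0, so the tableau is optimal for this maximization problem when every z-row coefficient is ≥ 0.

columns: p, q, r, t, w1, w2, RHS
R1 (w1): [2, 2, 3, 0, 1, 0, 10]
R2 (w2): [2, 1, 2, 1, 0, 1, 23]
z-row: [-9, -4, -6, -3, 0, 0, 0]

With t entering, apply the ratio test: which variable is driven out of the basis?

Column t entries and ratios — w1: 0 ≤ 0, skip; w2: 23/1 = 23.
Smallest ratio is 23 in the row of w2, so w2 leaves.

w2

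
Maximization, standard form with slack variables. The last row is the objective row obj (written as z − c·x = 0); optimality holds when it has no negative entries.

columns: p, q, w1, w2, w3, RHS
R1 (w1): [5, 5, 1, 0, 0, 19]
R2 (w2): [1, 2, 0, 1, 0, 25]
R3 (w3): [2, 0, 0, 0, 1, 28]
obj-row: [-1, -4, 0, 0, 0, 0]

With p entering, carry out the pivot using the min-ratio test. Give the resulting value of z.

19/5

Ratio test on column p — row 1: 19/5 = 19/5; row 2: 25/1 = 25; row 3: 28/2 = 14. Minimum is 19/5 at row 1 (w1 leaves); pivot element 5.
Pivot on row 1; the obj-row RHS becomes 0 − (-1)·(19/5) = 19/5.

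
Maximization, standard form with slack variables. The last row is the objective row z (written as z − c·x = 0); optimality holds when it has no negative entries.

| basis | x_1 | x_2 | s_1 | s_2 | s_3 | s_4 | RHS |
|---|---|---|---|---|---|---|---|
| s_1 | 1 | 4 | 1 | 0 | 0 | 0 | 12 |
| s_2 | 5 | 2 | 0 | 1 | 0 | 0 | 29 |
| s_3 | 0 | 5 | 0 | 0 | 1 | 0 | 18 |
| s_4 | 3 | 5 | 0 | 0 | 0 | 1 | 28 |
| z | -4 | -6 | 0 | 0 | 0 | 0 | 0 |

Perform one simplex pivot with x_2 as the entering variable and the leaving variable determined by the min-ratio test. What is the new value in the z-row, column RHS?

Ratio test on column x_2 — row 1: 12/4 = 3; row 2: 29/2 = 29/2; row 3: 18/5 = 18/5; row 4: 28/5 = 28/5. Minimum is 3 at row 1 (s_1 leaves); pivot element 4.
Divide row 1 by 4; eliminate column x_2 from the other rows.
z-row update in column RHS: 0 − (-6)·3 = 18.

18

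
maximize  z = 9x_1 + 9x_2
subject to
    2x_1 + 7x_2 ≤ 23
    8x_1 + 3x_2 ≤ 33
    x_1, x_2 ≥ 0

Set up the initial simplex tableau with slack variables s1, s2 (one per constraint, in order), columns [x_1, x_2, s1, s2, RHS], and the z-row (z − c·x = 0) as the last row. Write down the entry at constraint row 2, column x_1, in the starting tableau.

8

Constraint 2 has coefficient 8 on x_1.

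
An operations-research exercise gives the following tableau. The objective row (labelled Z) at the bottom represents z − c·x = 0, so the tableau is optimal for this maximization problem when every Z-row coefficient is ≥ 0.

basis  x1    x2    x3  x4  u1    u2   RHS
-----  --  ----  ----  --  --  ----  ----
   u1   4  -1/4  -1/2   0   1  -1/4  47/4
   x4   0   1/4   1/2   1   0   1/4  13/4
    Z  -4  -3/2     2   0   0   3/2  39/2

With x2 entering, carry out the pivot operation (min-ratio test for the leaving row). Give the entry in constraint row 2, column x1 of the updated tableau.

Ratio test on column x2 — row 1: entry -1/4 ≤ 0; row 2: (13/4)/(1/4) = 13. Minimum is 13 at row 2 (x4 leaves); pivot element 1/4.
Divide row 2 by 1/4; eliminate column x2 from the other rows.
In the new row 2, the x1 entry is the old entry divided by the pivot: 0/(1/4) = 0.

0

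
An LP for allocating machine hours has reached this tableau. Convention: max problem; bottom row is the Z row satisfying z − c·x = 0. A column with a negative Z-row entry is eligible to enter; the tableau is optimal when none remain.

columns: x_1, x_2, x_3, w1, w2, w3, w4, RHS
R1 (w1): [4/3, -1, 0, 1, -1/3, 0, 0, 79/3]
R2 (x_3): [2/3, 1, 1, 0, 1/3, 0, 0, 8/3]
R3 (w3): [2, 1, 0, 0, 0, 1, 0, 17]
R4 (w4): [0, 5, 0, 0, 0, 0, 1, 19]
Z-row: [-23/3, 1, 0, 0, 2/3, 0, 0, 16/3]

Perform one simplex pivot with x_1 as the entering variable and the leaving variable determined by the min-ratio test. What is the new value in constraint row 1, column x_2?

Ratio test on column x_1 — row 1: (79/3)/(4/3) = 79/4; row 2: (8/3)/(2/3) = 4; row 3: 17/2 = 17/2; row 4: entry 0 ≤ 0. Minimum is 4 at row 2 (x_3 leaves); pivot element 2/3.
Divide row 2 by 2/3; eliminate column x_1 from the other rows.
Row 1 update in column x_2: -1 − (4/3)·(3/2) = -3.

-3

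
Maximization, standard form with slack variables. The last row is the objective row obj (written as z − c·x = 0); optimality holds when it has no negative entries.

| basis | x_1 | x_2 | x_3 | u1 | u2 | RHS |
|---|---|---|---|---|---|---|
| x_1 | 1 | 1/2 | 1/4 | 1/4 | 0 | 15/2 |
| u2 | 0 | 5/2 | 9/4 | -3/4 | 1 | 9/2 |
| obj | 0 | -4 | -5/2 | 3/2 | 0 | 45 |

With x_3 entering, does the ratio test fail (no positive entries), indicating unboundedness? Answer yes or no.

Column x_3 has positive entries in row(s) 1, 2, so the ratio test bounds it — not unbounded.

no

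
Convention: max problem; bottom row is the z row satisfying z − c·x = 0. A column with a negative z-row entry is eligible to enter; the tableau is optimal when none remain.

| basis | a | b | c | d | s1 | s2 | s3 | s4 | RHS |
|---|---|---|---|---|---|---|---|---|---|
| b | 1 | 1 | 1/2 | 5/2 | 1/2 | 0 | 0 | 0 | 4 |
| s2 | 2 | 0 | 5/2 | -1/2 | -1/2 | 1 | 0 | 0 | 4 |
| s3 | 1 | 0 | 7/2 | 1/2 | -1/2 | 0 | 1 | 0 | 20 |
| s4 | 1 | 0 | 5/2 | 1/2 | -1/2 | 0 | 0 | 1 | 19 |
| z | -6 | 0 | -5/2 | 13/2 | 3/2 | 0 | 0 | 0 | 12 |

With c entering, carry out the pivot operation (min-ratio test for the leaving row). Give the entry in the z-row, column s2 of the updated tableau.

Ratio test on column c — row 1: 4/(1/2) = 8; row 2: 4/(5/2) = 8/5; row 3: 20/(7/2) = 40/7; row 4: 19/(5/2) = 38/5. Minimum is 8/5 at row 2 (s2 leaves); pivot element 5/2.
Divide row 2 by 5/2; eliminate column c from the other rows.
z-row update in column s2: 0 − (-5/2)·(2/5) = 1.

1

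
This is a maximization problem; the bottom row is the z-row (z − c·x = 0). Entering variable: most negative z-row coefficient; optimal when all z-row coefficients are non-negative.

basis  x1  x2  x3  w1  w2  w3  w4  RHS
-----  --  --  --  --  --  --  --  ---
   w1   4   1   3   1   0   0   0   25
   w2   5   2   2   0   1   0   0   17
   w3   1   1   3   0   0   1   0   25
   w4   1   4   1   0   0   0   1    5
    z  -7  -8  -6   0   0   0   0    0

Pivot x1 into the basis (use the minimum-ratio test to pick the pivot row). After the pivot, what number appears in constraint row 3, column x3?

Ratio test on column x1 — row 1: 25/4 = 25/4; row 2: 17/5 = 17/5; row 3: 25/1 = 25; row 4: 5/1 = 5. Minimum is 17/5 at row 2 (w2 leaves); pivot element 5.
Divide row 2 by 5; eliminate column x1 from the other rows.
Row 3 update in column x3: 3 − 1·(2/5) = 13/5.

13/5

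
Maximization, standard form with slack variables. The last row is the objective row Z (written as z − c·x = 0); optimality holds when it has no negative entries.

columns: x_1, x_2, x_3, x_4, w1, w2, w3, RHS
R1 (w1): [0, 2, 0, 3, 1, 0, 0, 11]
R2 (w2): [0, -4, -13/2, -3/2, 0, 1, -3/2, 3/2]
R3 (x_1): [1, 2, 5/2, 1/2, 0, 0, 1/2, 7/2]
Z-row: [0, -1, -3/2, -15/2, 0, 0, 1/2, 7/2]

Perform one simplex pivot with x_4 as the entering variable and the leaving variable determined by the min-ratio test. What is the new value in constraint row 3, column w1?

Ratio test on column x_4 — row 1: 11/3 = 11/3; row 2: entry -3/2 ≤ 0; row 3: (7/2)/(1/2) = 7. Minimum is 11/3 at row 1 (w1 leaves); pivot element 3.
Divide row 1 by 3; eliminate column x_4 from the other rows.
Row 3 update in column w1: 0 − (1/2)·(1/3) = -1/6.

-1/6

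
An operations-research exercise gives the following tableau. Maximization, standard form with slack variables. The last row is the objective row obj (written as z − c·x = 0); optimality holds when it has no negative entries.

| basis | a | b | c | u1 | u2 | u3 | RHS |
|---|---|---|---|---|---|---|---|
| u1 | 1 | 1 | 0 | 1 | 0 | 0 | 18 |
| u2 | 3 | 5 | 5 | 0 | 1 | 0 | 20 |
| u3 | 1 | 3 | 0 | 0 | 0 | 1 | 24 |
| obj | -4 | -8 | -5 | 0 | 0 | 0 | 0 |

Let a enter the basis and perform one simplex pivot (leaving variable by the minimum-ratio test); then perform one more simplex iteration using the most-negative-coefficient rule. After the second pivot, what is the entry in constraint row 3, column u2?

-3/5

Ratio test on column a — row 1: 18/1 = 18; row 2: 20/3 = 20/3; row 3: 24/1 = 24. Minimum is 20/3 at row 2 (u2 leaves); pivot element 3.
Divide row 2 by 3; eliminate column a from the other rows.
Second iteration: most negative obj-row entry is -4/3 in column b, so b enters.
Ratio test on column b — row 1: entry -2/3 ≤ 0; row 2: (20/3)/(5/3) = 4; row 3: (52/3)/(4/3) = 13. Minimum is 4 at row 2 (a leaves); pivot element 5/3.
Divide row 2 by 5/3; eliminate column b from the other rows.
After both pivots, the entry at constraint row 3, column u2 is -3/5.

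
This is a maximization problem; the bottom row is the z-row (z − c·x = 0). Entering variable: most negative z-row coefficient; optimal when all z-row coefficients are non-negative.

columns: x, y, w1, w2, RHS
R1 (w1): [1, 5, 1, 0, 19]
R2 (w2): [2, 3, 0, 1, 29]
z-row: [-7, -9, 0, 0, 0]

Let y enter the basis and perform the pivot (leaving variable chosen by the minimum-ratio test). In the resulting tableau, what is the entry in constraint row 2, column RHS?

Ratio test on column y — row 1: 19/5 = 19/5; row 2: 29/3 = 29/3. Minimum is 19/5 at row 1 (w1 leaves); pivot element 5.
Divide row 1 by 5; eliminate column y from the other rows.
Row 2 update in column RHS: 29 − 3·(19/5) = 88/5.

88/5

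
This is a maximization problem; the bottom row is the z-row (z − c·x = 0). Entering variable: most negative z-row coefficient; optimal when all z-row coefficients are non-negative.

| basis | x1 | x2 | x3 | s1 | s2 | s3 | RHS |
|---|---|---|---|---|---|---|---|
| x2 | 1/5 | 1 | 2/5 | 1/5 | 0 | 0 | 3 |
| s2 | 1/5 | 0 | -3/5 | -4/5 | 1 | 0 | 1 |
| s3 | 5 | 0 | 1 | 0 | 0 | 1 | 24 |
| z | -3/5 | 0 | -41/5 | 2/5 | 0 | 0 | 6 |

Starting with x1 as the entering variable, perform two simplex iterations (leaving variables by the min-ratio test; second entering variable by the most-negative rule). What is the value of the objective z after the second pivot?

Ratio test on column x1 — row 1: 3/(1/5) = 15; row 2: 1/(1/5) = 5; row 3: 24/5 = 24/5. Minimum is 24/5 at row 3 (s3 leaves); pivot element 5.
Pivot on row 3; the z-row RHS becomes 6 − (-3/5)·(24/5) = 222/25.
Next entering variable (most negative z-row entry -202/25): x3.
Ratio test on column x3 — row 1: (51/25)/(9/25) = 17/3; row 2: entry -16/25 ≤ 0; row 3: (24/5)/(1/5) = 24. Minimum is 17/3 at row 1 (x2 leaves); pivot element 9/25.
After the second pivot the z-row RHS is 222/25 − (-202/25)·(17/3) = 164/3.

164/3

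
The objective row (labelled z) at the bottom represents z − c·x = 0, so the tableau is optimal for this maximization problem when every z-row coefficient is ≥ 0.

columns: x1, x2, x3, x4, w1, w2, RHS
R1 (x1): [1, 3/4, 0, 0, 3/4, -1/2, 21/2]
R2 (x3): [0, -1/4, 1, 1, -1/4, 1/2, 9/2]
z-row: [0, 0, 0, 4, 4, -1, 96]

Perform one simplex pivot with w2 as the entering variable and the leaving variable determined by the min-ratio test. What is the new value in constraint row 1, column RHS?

Ratio test on column w2 — row 1: entry -1/2 ≤ 0; row 2: (9/2)/(1/2) = 9. Minimum is 9 at row 2 (x3 leaves); pivot element 1/2.
Divide row 2 by 1/2; eliminate column w2 from the other rows.
Row 1 update in column RHS: 21/2 − (-1/2)·9 = 15.

15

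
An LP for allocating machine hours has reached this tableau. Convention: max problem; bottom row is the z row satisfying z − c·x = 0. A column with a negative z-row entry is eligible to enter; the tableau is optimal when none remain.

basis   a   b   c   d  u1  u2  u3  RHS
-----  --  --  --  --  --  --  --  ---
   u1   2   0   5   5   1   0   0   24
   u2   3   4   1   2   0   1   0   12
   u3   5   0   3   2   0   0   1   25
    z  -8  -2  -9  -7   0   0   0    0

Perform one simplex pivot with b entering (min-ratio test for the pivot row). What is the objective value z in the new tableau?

6

Ratio test on column b — row 1: entry 0 ≤ 0; row 2: 12/4 = 3; row 3: entry 0 ≤ 0. Minimum is 3 at row 2 (u2 leaves); pivot element 4.
Pivot on row 2; the z-row RHS becomes 0 − (-2)·3 = 6.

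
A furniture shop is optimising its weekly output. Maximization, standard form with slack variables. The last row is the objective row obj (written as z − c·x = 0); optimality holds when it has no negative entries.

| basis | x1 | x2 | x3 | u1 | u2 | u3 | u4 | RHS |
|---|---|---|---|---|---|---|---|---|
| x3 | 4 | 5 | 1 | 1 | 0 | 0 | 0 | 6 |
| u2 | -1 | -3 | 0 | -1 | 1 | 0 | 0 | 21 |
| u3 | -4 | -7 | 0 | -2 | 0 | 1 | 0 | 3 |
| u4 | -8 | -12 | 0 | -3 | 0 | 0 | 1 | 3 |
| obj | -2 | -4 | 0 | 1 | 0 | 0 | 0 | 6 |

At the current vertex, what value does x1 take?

0

x1 is not in the basis, so in the current basic feasible solution x1 = 0.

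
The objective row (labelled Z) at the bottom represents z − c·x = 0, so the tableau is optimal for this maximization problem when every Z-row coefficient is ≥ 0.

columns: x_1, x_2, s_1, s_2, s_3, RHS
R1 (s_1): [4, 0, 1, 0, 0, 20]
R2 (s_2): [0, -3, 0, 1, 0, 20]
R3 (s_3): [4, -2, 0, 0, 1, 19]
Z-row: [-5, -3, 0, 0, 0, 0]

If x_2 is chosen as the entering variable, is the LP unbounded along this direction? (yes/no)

yes

Every constraint-row entry in column x_2 is ≤ 0, so increasing x_2 is unbounded.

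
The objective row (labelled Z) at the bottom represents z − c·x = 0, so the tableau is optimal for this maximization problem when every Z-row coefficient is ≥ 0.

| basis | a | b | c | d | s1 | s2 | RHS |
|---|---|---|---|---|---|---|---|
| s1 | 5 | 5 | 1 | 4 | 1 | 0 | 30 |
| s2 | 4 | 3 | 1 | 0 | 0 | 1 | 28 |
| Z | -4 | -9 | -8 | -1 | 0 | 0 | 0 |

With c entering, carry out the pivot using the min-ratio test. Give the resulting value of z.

224

Ratio test on column c — row 1: 30/1 = 30; row 2: 28/1 = 28. Minimum is 28 at row 2 (s2 leaves); pivot element 1.
Pivot on row 2; the Z-row RHS becomes 0 − (-8)·28 = 224.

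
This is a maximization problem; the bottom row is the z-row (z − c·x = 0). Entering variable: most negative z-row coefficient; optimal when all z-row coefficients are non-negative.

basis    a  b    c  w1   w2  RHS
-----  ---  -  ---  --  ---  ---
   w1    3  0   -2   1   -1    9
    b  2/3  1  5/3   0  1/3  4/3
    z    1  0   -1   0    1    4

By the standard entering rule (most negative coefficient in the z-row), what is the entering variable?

Negative z-row entries: c: -1.
The most negative is -1 in column c, so c enters.

c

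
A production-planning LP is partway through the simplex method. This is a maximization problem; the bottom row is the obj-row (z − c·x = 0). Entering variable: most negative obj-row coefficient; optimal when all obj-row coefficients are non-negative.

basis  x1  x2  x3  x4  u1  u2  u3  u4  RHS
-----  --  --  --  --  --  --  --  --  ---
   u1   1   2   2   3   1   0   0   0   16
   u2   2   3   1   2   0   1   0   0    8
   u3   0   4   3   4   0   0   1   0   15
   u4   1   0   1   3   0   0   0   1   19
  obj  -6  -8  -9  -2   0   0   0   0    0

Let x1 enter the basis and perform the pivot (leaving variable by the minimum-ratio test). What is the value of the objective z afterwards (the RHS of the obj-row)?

24

Ratio test on column x1 — row 1: 16/1 = 16; row 2: 8/2 = 4; row 3: entry 0 ≤ 0; row 4: 19/1 = 19. Minimum is 4 at row 2 (u2 leaves); pivot element 2.
Pivot on row 2; the obj-row RHS becomes 0 − (-6)·4 = 24.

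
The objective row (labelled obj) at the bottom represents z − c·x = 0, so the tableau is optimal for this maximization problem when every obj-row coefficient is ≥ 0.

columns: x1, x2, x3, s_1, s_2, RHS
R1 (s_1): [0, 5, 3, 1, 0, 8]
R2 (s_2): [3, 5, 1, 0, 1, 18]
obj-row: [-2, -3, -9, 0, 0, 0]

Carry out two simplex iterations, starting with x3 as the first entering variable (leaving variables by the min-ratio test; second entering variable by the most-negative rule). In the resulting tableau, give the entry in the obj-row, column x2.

128/9

Ratio test on column x3 — row 1: 8/3 = 8/3; row 2: 18/1 = 18. Minimum is 8/3 at row 1 (s_1 leaves); pivot element 3.
Divide row 1 by 3; eliminate column x3 from the other rows.
Second iteration: most negative obj-row entry is -2 in column x1, so x1 enters.
Ratio test on column x1 — row 1: entry 0 ≤ 0; row 2: (46/3)/3 = 46/9. Minimum is 46/9 at row 2 (s_2 leaves); pivot element 3.
Divide row 2 by 3; eliminate column x1 from the other rows.
After both pivots, the entry at the obj-row, column x2 is 128/9.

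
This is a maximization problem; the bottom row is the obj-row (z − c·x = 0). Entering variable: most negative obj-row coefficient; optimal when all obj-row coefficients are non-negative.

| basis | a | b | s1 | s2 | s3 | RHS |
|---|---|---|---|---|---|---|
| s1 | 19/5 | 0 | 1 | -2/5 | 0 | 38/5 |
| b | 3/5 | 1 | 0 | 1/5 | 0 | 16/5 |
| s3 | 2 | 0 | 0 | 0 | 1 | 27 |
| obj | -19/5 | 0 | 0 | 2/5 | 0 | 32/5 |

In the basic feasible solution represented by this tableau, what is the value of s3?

s3 is basic (row 3); its value is the RHS of that row, 27.

27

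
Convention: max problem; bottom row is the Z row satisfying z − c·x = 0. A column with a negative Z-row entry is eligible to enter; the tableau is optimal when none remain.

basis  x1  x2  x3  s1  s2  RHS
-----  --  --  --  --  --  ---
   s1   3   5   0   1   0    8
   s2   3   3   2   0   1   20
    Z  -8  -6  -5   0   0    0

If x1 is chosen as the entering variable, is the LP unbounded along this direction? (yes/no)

no

Column x1 has positive entries in row(s) 1, 2, so the ratio test bounds it — not unbounded.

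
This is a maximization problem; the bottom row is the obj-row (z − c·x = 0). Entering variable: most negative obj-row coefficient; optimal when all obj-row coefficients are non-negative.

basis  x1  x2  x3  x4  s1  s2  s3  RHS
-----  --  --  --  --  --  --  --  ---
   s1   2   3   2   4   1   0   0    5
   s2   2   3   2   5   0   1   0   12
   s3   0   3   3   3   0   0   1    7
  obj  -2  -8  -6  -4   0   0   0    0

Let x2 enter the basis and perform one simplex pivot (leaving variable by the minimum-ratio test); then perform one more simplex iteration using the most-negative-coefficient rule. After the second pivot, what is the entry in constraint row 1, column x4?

2

Ratio test on column x2 — row 1: 5/3 = 5/3; row 2: 12/3 = 4; row 3: 7/3 = 7/3. Minimum is 5/3 at row 1 (s1 leaves); pivot element 3.
Divide row 1 by 3; eliminate column x2 from the other rows.
Second iteration: most negative obj-row entry is -2/3 in column x3, so x3 enters.
Ratio test on column x3 — row 1: (5/3)/(2/3) = 5/2; row 2: entry 0 ≤ 0; row 3: 2/1 = 2. Minimum is 2 at row 3 (s3 leaves); pivot element 1.
Divide row 3 by 1; eliminate column x3 from the other rows.
After both pivots, the entry at constraint row 1, column x4 is 2.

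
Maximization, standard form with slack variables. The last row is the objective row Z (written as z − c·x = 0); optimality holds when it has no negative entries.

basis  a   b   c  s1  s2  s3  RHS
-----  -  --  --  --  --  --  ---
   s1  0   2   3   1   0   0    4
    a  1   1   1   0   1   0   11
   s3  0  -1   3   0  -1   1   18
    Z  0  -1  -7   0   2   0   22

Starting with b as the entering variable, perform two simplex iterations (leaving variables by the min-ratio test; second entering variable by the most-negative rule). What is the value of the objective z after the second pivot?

Ratio test on column b — row 1: 4/2 = 2; row 2: 11/1 = 11; row 3: entry -1 ≤ 0. Minimum is 2 at row 1 (s1 leaves); pivot element 2.
Pivot on row 1; the Z-row RHS becomes 22 − (-1)·2 = 24.
Next entering variable (most negative Z-row entry -11/2): c.
Ratio test on column c — row 1: 2/(3/2) = 4/3; row 2: entry -1/2 ≤ 0; row 3: 20/(9/2) = 40/9. Minimum is 4/3 at row 1 (b leaves); pivot element 3/2.
After the second pivot the Z-row RHS is 24 − (-11/2)·(4/3) = 94/3.

94/3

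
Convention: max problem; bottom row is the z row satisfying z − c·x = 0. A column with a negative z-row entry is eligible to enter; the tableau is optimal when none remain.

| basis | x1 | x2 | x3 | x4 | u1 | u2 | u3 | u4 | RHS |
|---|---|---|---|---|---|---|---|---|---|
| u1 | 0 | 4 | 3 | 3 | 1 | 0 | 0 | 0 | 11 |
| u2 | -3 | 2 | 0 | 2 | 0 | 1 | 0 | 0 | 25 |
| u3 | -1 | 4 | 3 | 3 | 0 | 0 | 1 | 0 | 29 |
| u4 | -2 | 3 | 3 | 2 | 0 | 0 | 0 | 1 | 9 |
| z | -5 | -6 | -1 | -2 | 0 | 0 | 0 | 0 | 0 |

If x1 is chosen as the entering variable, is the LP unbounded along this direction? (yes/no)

yes

Every constraint-row entry in column x1 is ≤ 0, so increasing x1 is unbounded.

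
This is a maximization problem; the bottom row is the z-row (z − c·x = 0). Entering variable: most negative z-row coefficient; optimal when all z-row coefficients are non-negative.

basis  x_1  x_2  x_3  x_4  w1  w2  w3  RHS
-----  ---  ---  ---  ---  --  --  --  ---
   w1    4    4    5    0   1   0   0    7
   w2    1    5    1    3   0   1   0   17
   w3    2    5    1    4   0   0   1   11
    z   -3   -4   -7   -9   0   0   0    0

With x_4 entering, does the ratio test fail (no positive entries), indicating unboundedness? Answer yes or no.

Column x_4 has positive entries in row(s) 2, 3, so the ratio test bounds it — not unbounded.

no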